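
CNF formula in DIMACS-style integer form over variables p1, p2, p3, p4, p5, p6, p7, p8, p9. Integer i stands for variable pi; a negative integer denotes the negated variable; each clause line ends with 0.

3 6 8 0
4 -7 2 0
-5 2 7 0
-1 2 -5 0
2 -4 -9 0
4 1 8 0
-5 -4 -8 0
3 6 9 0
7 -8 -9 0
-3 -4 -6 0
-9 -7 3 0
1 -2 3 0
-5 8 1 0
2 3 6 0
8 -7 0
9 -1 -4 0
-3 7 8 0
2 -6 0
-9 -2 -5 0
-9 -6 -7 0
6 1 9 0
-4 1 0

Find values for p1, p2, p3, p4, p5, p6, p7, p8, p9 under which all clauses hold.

p1=True, p2=True, p3=False, p4=False, p5=False, p6=True, p7=False, p8=False, p9=True

Check each clause:
  1. (p6 \/ p3 \/ p8) — p6 is true.
  2. (p4 \/ p2 \/ ~p7) — ~p7 is true.
  3. (p2 \/ p7 \/ ~p5) — p2 is true.
  4. (p2 \/ ~p5 \/ ~p1) — p2 is true.
  5. (~p9 \/ ~p4 \/ p2) — p2 is true.
  6. (p1 \/ p8 \/ p4) — p1 is true.
  7. (~p5 \/ ~p4 \/ ~p8) — ~p8 is true.
  8. (p9 \/ p3 \/ p6) — p9 is true.
  9. (p7 \/ ~p9 \/ ~p8) — ~p8 is true.
  10. (~p3 \/ ~p4 \/ ~p6) — ~p4 is true.
  11. (~p7 \/ p3 \/ ~p9) — ~p7 is true.
  12. (p1 \/ ~p2 \/ p3) — p1 is true.
  13. (p8 \/ ~p5 \/ p1) — p1 is true.
  14. (p3 \/ p2 \/ p6) — p2 is true.
  15. (~p7 \/ p8) — ~p7 is true.
  16. (~p4 \/ ~p1 \/ p9) — p9 is true.
  17. (p7 \/ p8 \/ ~p3) — ~p3 is true.
  18. (~p6 \/ p2) — p2 is true.
  19. (~p9 \/ ~p5 \/ ~p2) — ~p5 is true.
  20. (~p7 \/ ~p6 \/ ~p9) — ~p7 is true.
  21. (p9 \/ p6 \/ p1) — p1 is true.
  22. (~p4 \/ p1) — p1 is true.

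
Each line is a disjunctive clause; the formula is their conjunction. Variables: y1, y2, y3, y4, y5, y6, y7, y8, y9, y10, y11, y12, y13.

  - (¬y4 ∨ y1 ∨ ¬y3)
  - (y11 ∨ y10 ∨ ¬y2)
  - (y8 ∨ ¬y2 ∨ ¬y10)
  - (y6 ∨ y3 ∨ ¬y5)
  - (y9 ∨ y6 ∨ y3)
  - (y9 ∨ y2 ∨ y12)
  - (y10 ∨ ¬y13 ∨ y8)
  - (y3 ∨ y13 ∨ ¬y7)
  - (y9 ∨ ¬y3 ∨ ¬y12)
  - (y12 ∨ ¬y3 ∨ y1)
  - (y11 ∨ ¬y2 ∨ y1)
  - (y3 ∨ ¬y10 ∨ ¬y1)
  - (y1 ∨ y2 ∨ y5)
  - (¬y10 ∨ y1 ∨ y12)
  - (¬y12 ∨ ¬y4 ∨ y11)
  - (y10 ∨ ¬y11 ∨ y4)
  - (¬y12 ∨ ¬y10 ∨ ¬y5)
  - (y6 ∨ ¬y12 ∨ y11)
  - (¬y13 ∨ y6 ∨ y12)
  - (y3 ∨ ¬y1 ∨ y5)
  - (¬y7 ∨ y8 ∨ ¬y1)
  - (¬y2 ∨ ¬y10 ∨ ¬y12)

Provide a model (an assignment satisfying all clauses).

y6 occurs only positively in the remaining clauses — set y6 = True.
Pure literal: y8 appears only positively; assign y8 = True.
Set y1 = True and propagate.
Try y2 = False.
Set y3 = True and propagate.
For the remaining variables, y4 = True, y5 = True, y7 = True, y9 = True, y10 = False, y11 = True, y12 = True, y13 = True works.

y1=T, y2=F, y3=T, y4=T, y5=T, y6=T, y7=T, y8=T, y9=T, y10=F, y11=T, y12=T, y13=T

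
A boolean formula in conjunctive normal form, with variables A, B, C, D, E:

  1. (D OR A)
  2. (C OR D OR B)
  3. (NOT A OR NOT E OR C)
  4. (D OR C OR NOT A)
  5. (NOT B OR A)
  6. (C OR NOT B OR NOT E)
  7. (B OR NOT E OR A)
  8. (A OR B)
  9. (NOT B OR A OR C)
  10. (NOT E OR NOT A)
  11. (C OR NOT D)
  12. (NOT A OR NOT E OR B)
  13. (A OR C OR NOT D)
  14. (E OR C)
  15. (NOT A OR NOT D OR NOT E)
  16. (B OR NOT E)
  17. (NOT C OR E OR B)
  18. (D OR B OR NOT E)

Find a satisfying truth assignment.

Branch on A: take A = True.
  then E is forced to False.
  then C is forced to True.
  then B is forced to True.
D is now unconstrained; take D = True.
Every clause has at least one true literal under this assignment.
Check each clause:
  1. (D OR A) — A is true.
  2. (C OR B OR D) — B is true.
  3. (NOT E OR NOT A OR C) — C is true.
  4. (NOT A OR C OR D) — C is true.
  5. (A OR NOT B) — A is true.
  6. (C OR NOT B OR NOT E) — C is true.
  7. (NOT E OR B OR A) — A is true.
  8. (B OR A) — A is true.
  9. (A OR NOT B OR C) — A is true.
  10. (NOT A OR NOT E) — NOT E is true.
  11. (C OR NOT D) — C is true.
  12. (B OR NOT A OR NOT E) — B is true.
  13. (A OR NOT D OR C) — A is true.
  14. (C OR E) — C is true.
  15. (NOT A OR NOT D OR NOT E) — NOT E is true.
  16. (B OR NOT E) — B is true.
  17. (NOT C OR E OR B) — B is true.
  18. (NOT E OR D OR B) — B is true.

A=T, B=T, C=T, D=T, E=F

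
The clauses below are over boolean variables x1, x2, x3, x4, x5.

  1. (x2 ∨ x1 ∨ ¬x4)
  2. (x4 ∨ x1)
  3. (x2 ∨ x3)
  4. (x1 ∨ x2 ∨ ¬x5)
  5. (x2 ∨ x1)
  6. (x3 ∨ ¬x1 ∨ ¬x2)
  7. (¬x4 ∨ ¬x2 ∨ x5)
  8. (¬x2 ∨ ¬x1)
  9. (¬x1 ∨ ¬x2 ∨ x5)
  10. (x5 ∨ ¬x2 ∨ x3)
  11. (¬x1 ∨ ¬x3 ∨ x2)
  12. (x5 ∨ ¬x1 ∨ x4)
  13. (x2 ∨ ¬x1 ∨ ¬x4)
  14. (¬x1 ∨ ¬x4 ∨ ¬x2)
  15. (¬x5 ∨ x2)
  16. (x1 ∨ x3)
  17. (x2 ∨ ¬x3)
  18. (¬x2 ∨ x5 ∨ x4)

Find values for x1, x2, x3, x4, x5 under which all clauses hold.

Branch on x1: take x1 = False.
  then x4 is forced to True.
  then x2 is forced to True.
  then x5 is forced to True.
  then x3 is forced to True.

x1=F, x2=T, x3=T, x4=T, x5=T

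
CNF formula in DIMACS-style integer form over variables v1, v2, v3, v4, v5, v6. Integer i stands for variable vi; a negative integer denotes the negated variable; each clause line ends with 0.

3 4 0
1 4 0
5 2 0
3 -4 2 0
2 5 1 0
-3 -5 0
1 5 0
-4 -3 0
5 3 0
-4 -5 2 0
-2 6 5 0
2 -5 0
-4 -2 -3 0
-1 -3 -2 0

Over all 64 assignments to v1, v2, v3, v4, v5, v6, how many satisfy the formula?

4

The models are:
  v1=0 v2=1 v3=0 v4=1 v5=1 v6=0
  v1=0 v2=1 v3=0 v4=1 v5=1 v6=1
  v1=1 v2=1 v3=0 v4=1 v5=1 v6=0
  v1=1 v2=1 v3=0 v4=1 v5=1 v6=1
Count: 4.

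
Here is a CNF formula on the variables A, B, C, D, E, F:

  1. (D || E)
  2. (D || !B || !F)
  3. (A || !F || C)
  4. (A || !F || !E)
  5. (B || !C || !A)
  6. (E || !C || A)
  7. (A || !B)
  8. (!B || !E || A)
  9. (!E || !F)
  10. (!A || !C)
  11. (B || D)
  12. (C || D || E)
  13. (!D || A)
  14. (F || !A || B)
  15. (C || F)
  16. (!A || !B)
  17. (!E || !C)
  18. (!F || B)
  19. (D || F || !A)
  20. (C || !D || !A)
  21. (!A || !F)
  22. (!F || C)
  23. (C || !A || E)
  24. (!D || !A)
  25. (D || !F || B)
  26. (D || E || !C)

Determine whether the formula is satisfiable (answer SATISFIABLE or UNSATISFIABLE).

UNSATISFIABLE

A = True:
  propagation gives C=False, F=True; an empty clause results — contradiction.
A = False:
  propagation gives B=False, D=True; an empty clause results — contradiction.
Every branch closes, so no satisfying assignment exists.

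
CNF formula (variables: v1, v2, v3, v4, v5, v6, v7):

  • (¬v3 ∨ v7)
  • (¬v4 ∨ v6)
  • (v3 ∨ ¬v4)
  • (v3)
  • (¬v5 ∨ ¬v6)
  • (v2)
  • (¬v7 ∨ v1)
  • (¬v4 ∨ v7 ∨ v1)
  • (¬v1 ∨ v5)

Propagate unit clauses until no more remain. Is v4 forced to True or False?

False

(v3) is a unit clause: v3 = True.
From (¬v3 ∨ v7) and v3 = True: v7 = True.
(v2) is a unit clause: v2 = True.
(v1 ∨ ¬v7) with v7 = True leaves only v1, so v1 = True.
(v5 ∨ ¬v1) with v1 = True leaves only v5, so v5 = True.
(¬v5 ∨ ¬v6): since v5 = True, the clause reduces to (¬v6). v6 = False.
From (¬v4 ∨ v6) and v6 = False: v4 = False.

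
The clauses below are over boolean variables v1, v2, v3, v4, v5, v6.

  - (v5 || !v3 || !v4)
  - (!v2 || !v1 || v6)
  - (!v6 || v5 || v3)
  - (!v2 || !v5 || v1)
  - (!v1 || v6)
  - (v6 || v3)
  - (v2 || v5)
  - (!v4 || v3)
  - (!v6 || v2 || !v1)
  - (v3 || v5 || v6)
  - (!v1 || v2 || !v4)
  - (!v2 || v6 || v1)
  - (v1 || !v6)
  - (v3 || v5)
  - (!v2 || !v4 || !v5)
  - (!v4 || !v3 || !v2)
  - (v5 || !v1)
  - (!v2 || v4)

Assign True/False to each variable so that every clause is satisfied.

v1=False, v2=False, v3=True, v4=False, v5=True, v6=False

Branch on v1: take v1 = False.
  then v6 is forced to False.
  then v3 is forced to True.
  then v2 is forced to False.
  then v5 is forced to True.
v4 is now unconstrained; take v4 = False.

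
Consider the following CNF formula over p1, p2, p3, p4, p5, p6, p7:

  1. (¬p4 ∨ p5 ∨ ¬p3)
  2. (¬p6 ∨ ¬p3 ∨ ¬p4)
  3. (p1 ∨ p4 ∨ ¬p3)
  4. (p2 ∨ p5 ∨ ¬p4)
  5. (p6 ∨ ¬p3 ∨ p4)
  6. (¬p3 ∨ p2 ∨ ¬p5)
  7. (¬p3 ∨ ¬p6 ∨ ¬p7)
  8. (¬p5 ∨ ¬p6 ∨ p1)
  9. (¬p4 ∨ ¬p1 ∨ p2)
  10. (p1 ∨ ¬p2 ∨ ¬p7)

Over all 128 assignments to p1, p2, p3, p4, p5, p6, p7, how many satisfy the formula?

Case analysis on p3 and p4:
  p3=T, p4=T: remaining (p1,p2,p5,p6,p7) ∈ {(F,T,T,F,F); (T,T,T,F,F); (T,T,T,F,T)} — 3.
  p3=T, p4=F: remaining (p1,p2,p5,p6,p7) ∈ {(T,F,F,T,F); (T,T,F,T,F); (T,T,T,T,F)} — 3.
  p3=F, p4=T: 13 of the 32 assignments to (p1,p2,p5,p6,p7) work.
  p3=F, p4=F: 25 of the 32 assignments to (p1,p2,p5,p6,p7) work.
Total: 3 + 3 + 13 + 25 = 44.

44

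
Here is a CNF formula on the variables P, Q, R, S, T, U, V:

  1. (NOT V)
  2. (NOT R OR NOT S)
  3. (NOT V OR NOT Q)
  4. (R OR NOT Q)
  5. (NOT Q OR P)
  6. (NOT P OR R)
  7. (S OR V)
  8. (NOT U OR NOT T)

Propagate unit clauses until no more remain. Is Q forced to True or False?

False

Unit clause (NOT V) sets V = False.
From (S OR V) and V = False: S = True.
In (NOT R OR NOT S), NOT S is now false; NOT R must hold, so R = False.
(R OR NOT Q) with R = False leaves only NOT Q, so Q = False.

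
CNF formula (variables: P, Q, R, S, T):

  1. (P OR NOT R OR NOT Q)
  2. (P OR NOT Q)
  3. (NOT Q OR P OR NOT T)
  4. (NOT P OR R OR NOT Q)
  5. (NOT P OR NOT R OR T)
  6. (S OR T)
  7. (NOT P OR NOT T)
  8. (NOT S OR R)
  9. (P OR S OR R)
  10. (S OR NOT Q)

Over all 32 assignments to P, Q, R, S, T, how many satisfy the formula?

3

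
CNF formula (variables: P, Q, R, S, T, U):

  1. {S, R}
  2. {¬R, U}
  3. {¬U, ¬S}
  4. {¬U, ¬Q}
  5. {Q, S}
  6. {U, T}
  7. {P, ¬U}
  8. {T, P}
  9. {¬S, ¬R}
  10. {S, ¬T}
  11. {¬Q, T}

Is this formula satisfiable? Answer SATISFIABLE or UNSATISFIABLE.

P occurs only positively in the remaining clauses — set P = True.
Branch on Q: take Q = True.
  then U is forced to False.
  then R is forced to False.
  then S is forced to True.
  then T is forced to True.
So P=T, Q=T, R=F, S=T, T=T, U=F is a satisfying assignment.

SATISFIABLE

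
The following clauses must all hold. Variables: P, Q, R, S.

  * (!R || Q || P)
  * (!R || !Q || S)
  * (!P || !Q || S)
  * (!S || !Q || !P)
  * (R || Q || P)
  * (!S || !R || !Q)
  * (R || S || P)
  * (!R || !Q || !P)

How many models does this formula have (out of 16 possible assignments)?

5

The models are:
  P=0 Q=1 R=0 S=1
  P=1 Q=0 R=0 S=0
  P=1 Q=0 R=0 S=1
  P=1 Q=0 R=1 S=0
  P=1 Q=0 R=1 S=1
Count: 5.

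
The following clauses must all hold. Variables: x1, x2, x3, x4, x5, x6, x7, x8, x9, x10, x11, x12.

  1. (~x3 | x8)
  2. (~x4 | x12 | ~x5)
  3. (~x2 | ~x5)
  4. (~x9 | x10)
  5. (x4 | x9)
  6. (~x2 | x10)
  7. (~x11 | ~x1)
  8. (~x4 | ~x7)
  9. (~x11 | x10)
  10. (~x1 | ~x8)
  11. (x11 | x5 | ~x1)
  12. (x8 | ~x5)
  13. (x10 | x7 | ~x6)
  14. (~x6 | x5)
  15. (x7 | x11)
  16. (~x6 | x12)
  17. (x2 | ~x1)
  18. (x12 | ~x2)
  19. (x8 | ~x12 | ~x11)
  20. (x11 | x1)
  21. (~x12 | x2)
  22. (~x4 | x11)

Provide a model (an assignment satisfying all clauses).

Pure literal: x3 appears only negated; assign x3 = False.
x6 occurs only negated in the remaining clauses — set x6 = False.
Branch on x1: take x1 = False.
  then x11 is forced to True.
  then x10 is forced to True.
Branch on x2: take x2 = True.
  then x5 is forced to False.
  then x12 is forced to True.
  then x8 is forced to True.
The remaining clauses are satisfied by x4 = False, x7 = False, x9 = True.

x1=0, x2=1, x3=0, x4=0, x5=0, x6=0, x7=0, x8=1, x9=1, x10=1, x11=1, x12=1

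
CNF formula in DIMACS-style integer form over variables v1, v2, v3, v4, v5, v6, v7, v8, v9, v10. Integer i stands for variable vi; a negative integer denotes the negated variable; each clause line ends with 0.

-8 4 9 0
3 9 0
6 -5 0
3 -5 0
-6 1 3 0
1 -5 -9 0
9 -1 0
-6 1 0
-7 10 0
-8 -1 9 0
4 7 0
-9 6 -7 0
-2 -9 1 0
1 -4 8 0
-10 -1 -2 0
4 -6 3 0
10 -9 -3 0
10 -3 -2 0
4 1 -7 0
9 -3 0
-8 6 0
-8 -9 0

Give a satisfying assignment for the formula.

v1 = T  v2 = F  v3 = T  v4 = T  v5 = T  v6 = T  v7 = F  v8 = F  v9 = T  v10 = T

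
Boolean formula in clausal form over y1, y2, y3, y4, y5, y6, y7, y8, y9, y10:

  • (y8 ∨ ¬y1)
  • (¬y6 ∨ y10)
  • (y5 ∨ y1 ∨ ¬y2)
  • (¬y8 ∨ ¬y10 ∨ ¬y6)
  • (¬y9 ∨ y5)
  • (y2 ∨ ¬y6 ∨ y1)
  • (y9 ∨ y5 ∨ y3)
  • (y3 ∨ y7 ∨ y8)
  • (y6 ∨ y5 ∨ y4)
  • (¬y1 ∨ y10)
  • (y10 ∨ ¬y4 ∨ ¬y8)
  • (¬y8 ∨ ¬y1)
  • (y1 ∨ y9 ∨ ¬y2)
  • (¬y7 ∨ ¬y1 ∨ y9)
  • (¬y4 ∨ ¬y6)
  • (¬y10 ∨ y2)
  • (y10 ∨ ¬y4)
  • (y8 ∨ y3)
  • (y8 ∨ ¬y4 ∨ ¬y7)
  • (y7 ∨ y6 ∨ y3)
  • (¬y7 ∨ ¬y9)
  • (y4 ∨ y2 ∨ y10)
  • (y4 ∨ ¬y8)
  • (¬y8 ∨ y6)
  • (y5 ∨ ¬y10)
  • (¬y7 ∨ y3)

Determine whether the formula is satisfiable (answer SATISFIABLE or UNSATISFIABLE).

SATISFIABLE

Pure literal: y3 appears only positively; assign y3 = True.
y5 occurs only positively in the remaining clauses — set y5 = True.
Try y1 = False.
Try y2 = True.
  then y9 is forced to True.
  then y7 is forced to False.
For the remaining variables, y4 = False, y6 = True, y8 = False, y10 = True works.
So y1 = 0, y2 = 1, y3 = 1, y4 = 0, y5 = 1, y6 = 1, y7 = 0, y8 = 0, y9 = 1, y10 = 1 is a satisfying assignment.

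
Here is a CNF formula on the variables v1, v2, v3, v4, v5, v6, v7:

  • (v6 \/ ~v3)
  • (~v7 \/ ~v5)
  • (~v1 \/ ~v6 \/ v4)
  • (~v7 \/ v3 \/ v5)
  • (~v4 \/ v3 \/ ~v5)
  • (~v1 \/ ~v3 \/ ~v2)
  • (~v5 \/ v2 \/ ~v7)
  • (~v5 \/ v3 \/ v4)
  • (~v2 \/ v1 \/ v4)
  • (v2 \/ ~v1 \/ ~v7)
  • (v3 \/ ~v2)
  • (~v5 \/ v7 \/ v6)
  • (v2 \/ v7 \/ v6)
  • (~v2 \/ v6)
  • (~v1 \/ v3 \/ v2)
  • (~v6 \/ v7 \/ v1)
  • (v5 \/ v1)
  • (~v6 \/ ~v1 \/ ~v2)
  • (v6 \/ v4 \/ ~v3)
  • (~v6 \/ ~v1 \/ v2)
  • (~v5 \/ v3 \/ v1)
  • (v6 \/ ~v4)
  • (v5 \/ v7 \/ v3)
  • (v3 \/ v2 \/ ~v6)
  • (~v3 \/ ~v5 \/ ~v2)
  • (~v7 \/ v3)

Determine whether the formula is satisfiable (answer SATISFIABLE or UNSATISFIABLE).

UNSATISFIABLE

v3 = True:
  v1 = True:
    propagation gives v4=True, v2=False; an empty clause results — contradiction.
  v1 = False:
    propagation gives v7=True, v5=False; an empty clause results — contradiction.
v3 = False:
  propagation gives v2=False, v1=False, v5=True; an empty clause results — contradiction.
Every branch closes, so no satisfying assignment exists.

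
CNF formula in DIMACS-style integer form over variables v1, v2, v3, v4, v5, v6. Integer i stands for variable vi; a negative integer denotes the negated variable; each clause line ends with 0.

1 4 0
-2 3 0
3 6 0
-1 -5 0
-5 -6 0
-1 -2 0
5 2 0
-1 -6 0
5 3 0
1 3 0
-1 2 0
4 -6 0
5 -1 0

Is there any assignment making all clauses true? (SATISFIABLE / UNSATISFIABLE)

SATISFIABLE

v3 occurs only positively in the remaining clauses — set v3 = True.
Pure literal: v4 appears only positively; assign v4 = True.
Set v1 = False and propagate.
Set v2 = True and propagate.
The remaining clauses are satisfied by v5 = True, v6 = False.
Every clause has at least one true literal under this assignment.
So v1 = 0, v2 = 1, v3 = 1, v4 = 1, v5 = 1, v6 = 0 is a satisfying assignment.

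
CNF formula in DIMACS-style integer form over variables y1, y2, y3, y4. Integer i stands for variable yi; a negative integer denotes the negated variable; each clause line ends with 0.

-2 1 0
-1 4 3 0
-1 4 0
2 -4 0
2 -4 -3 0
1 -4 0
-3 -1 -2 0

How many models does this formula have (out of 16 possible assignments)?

3

Satisfying assignments:
  y1=F y2=F y3=F y4=F
  y1=F y2=F y3=T y4=F
  y1=T y2=T y3=F y4=T
That's 3 in total.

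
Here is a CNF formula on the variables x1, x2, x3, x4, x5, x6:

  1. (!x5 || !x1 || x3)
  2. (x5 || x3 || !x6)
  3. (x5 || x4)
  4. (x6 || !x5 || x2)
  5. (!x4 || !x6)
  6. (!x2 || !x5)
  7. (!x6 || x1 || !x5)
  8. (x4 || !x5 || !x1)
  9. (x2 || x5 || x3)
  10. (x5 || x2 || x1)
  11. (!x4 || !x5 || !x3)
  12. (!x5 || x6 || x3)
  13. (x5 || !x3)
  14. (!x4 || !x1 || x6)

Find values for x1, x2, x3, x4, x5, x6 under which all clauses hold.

Branch on x1: take x1 = False.
For the remaining variables, x2 = True, x3 = False, x4 = True, x5 = False, x6 = False works.
Every clause has at least one true literal under this assignment.

x1 = False, x2 = True, x3 = False, x4 = True, x5 = False, x6 = False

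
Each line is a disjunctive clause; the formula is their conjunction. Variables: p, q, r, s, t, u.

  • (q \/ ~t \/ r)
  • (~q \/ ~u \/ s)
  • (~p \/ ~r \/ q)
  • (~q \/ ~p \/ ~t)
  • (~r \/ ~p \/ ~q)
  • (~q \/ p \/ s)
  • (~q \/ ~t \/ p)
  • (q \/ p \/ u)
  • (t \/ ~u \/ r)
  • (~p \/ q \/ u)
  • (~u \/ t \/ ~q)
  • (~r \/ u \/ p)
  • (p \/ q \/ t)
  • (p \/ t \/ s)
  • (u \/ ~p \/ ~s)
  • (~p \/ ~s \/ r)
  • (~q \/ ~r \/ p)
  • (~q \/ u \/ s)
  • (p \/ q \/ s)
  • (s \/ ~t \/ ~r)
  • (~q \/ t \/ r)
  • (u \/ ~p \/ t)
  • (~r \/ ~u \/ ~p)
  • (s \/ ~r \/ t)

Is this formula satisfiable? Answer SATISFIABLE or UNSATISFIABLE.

SATISFIABLE

Set p = False and propagate.
Branch on q: take q = False.
  then u is forced to True.
  then t is forced to True.
  then r is forced to True.
  then s is forced to True.
So p = False, q = False, r = True, s = True, t = True, u = True is a satisfying assignment.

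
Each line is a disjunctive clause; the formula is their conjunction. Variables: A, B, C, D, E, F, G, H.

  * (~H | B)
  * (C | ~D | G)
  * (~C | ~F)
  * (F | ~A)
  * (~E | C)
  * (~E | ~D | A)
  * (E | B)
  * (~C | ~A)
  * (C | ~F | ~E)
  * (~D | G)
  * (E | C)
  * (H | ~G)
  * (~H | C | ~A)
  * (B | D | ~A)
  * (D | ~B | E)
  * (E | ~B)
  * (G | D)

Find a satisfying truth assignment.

A=F, B=T, C=T, D=F, E=T, F=F, G=T, H=T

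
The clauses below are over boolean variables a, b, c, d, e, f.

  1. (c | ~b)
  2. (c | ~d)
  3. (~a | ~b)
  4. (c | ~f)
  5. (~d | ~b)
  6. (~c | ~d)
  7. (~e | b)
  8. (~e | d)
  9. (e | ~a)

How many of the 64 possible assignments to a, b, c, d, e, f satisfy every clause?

Satisfying assignments:
  a=F b=F c=F d=F e=F f=F
  a=F b=F c=T d=F e=F f=F
  a=F b=F c=T d=F e=F f=T
  a=F b=T c=T d=F e=F f=F
  a=F b=T c=T d=F e=F f=T
Count: 5.

5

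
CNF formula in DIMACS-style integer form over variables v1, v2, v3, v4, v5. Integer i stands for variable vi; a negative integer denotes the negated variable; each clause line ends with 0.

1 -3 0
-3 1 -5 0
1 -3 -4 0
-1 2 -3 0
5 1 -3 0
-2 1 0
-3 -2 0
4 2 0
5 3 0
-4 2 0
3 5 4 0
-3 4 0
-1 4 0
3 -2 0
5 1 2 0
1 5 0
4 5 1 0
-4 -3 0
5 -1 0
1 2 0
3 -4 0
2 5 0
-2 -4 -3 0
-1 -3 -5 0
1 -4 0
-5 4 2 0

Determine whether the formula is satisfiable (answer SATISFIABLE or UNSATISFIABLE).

UNSATISFIABLE

v1 = True:
  propagation gives v4=True, v2=True, v3=False; an empty clause results — contradiction.
v1 = False:
  propagation gives v3=False, v2=False; an empty clause results — contradiction.
Every branch closes, so no satisfying assignment exists.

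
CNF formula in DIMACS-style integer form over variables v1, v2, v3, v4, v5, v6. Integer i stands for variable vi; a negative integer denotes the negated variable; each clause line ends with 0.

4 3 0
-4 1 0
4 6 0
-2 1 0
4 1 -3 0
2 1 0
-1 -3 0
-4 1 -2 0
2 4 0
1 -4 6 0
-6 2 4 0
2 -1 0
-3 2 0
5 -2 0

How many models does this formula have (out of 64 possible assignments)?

2

Satisfying assignments:
  v1=T v2=T v3=F v4=T v5=T v6=F
  v1=T v2=T v3=F v4=T v5=T v6=T
Count: 2.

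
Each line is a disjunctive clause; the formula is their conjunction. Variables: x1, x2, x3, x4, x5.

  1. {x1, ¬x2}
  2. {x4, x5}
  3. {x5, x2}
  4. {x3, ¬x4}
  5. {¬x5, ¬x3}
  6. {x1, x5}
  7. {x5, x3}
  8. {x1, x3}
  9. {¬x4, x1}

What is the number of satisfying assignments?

3

Satisfying assignments:
  x1=T x2=F x3=F x4=F x5=T
  x1=T x2=T x3=F x4=F x5=T
  x1=T x2=T x3=T x4=T x5=F
Count: 3.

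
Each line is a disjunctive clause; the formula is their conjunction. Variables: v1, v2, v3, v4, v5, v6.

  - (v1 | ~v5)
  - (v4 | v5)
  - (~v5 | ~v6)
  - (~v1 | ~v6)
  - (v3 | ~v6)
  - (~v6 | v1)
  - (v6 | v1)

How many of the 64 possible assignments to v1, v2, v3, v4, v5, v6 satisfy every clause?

Split on v6, then v1.
  v6=T, v1=T: a clause becomes empty — 0.
  v6=T, v1=F: a clause becomes empty — 0.
  v6=F, v1=T: v2, v3 free; 3 ways for (v4,v5) × 2^2 = 12.
  v6=F, v1=F: a clause becomes empty — 0.
Total: 0 + 0 + 12 + 0 = 12.

12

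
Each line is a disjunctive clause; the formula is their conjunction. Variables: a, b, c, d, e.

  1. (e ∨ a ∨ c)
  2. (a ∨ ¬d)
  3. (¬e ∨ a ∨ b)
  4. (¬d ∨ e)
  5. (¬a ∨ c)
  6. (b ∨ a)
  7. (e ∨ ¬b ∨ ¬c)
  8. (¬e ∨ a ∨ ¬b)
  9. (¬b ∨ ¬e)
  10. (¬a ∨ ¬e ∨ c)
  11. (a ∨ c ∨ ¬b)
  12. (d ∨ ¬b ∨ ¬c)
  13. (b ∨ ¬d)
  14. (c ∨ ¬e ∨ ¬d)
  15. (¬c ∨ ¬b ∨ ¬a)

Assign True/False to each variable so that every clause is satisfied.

a=1, b=0, c=1, d=0, e=0

Check each clause:
  1. (a ∨ e ∨ c) — a is true.
  2. (a ∨ ¬d) — a is true.
  3. (¬e ∨ b ∨ a) — a is true.
  4. (¬d ∨ e) — ¬d is true.
  5. (c ∨ ¬a) — c is true.
  6. (b ∨ a) — a is true.
  7. (e ∨ ¬c ∨ ¬b) — ¬b is true.
  8. (¬b ∨ a ∨ ¬e) — a is true.
  9. (¬e ∨ ¬b) — ¬e is true.
  10. (¬e ∨ ¬a ∨ c) — c is true.
  11. (a ∨ c ∨ ¬b) — a is true.
  12. (d ∨ ¬b ∨ ¬c) — ¬b is true.
  13. (¬d ∨ b) — ¬d is true.
  14. (¬e ∨ ¬d ∨ c) — c is true.
  15. (¬c ∨ ¬a ∨ ¬b) — ¬b is true.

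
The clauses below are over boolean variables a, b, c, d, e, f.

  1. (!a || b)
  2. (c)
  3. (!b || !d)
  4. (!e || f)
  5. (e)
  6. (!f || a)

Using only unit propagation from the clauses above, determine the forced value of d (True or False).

Unit clause (c) sets c = True.
(e) is a unit clause: e = True.
In (f || !e), !e is now false; f must hold, so f = True.
(!f || a) with f = True leaves only a, so a = True.
From (b || !a) and a = True: b = True.
In (!b || !d), !b is now false; !d must hold, so d = False.

False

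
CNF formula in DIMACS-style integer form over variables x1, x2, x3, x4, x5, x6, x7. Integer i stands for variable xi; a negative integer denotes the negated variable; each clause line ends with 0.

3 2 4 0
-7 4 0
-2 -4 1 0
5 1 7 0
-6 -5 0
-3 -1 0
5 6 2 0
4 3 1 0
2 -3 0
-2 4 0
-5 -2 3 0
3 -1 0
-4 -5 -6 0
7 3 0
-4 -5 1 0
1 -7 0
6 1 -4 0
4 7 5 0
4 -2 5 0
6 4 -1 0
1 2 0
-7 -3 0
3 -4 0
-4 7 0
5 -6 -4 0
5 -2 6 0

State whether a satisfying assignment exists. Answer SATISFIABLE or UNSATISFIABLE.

UNSATISFIABLE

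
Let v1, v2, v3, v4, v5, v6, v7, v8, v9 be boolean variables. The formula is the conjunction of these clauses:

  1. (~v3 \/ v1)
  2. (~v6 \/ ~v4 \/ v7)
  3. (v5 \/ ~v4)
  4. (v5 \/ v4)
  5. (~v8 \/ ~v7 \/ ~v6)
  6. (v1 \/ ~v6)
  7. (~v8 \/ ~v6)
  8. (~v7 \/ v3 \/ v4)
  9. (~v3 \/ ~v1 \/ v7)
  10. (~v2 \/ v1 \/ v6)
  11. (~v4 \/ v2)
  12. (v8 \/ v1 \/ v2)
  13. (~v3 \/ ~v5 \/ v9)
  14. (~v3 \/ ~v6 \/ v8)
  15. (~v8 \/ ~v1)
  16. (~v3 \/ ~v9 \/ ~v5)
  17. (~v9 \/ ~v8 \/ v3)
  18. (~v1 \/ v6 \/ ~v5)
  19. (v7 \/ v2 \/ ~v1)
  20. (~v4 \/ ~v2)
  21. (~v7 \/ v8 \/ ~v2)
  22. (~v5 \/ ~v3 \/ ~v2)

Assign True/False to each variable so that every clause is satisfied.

Branch on v1: take v1 = True.
  then v8 is forced to False.
Branch on v2: take v2 = True.
  then v4 is forced to False.
  then v5 is forced to True.
  then v6 is forced to True.
  then v3 is forced to False.
  then v7 is forced to False.
v9 is now unconstrained; take v9 = False.

v1 = T, v2 = T, v3 = F, v4 = F, v5 = T, v6 = T, v7 = F, v8 = F, v9 = F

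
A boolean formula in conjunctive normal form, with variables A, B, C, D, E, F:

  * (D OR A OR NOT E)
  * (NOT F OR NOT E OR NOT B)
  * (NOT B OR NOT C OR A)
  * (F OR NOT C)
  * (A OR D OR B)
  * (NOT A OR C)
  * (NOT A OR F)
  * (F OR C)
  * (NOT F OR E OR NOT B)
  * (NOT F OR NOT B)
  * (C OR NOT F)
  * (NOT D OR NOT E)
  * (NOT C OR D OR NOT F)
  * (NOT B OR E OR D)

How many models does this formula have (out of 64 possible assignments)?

Satisfying assignments:
  A=0 B=0 C=1 D=1 E=0 F=1
  A=1 B=0 C=1 D=1 E=0 F=1
Count: 2.

2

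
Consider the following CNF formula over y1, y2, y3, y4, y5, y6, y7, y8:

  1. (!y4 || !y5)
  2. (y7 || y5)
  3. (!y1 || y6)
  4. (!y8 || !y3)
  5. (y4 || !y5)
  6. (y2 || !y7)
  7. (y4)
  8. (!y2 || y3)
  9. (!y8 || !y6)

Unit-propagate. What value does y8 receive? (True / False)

Unit clause (y4) sets y4 = True.
From (!y4 || !y5) and y4 = True: y5 = False.
From (y7 || y5) and y5 = False: y7 = True.
From (y2 || !y7) and y7 = True: y2 = True.
From (!y2 || y3) and y2 = True: y3 = True.
In (!y8 || !y3), !y3 is now false; !y8 must hold, so y8 = False.

False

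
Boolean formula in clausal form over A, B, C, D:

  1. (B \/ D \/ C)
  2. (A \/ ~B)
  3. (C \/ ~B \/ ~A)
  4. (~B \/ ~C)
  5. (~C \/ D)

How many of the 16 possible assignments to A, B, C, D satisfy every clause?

Satisfying assignments:
  A=0 B=0 C=0 D=1
  A=0 B=0 C=1 D=1
  A=1 B=0 C=0 D=1
  A=1 B=0 C=1 D=1
That's 4 in total.

4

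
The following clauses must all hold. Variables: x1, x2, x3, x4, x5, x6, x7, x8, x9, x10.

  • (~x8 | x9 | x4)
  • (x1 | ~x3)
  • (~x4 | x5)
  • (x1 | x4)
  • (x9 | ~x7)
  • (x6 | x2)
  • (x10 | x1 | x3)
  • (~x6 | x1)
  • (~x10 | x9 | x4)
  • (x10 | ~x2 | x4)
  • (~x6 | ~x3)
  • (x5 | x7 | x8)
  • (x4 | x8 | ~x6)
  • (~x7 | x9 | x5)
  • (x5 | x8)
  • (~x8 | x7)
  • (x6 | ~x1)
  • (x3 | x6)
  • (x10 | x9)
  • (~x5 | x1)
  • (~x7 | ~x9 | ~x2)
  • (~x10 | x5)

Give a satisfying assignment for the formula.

Set x1 = True and propagate.
  then x6 is forced to True.
  then x3 is forced to False.
Set x2 = True and propagate.
Try x4 = True.
  then x5 is forced to True.
For the remaining variables, x7 = False, x8 = False, x9 = False, x10 = True works.
Every clause has at least one true literal under this assignment.
Check each clause:
  1. (x4 | x9 | ~x8) — ~x8 is true.
  2. (~x3 | x1) — x1 is true.
  3. (~x4 | x5) — x5 is true.
  4. (x4 | x1) — x1 is true.
  5. (x9 | ~x7) — ~x7 is true.
  6. (x2 | x6) — x2 is true.
  7. (x10 | x1 | x3) — x1 is true.
  8. (x1 | ~x6) — x1 is true.
  9. (x4 | ~x10 | x9) — x4 is true.
  10. (~x2 | x10 | x4) — x10 is true.
  11. (~x3 | ~x6) — ~x3 is true.
  12. (x7 | x5 | x8) — x5 is true.
  13. (x4 | ~x6 | x8) — x4 is true.
  14. (x5 | ~x7 | x9) — ~x7 is true.
  15. (x8 | x5) — x5 is true.
  16. (x7 | ~x8) — ~x8 is true.
  17. (~x1 | x6) — x6 is true.
  18. (x6 | x3) — x6 is true.
  19. (x10 | x9) — x10 is true.
  20. (~x5 | x1) — x1 is true.
  21. (~x7 | ~x2 | ~x9) — ~x7 is true.
  22. (x5 | ~x10) — x5 is true.

x1=True, x2=True, x3=False, x4=True, x5=True, x6=True, x7=False, x8=False, x9=False, x10=True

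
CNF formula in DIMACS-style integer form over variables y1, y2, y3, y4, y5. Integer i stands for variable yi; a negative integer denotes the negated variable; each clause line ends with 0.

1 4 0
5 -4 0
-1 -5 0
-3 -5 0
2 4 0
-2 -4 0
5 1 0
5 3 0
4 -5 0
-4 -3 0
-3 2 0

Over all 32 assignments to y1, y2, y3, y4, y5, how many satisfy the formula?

The models are:
  y1=F y2=F y3=F y4=T y5=T
  y1=T y2=T y3=T y4=F y5=F
That's 2 in total.

2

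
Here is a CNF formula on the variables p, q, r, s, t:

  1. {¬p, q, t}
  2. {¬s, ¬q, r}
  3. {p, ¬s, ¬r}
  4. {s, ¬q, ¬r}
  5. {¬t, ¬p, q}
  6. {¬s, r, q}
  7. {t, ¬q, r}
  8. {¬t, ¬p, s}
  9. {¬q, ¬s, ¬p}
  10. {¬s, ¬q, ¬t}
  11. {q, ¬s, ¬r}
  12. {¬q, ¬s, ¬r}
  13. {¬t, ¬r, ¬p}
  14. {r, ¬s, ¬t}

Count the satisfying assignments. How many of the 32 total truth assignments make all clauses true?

5

The models are:
  p=0 q=0 r=0 s=0 t=0
  p=0 q=0 r=0 s=0 t=1
  p=0 q=0 r=1 s=0 t=0
  p=0 q=0 r=1 s=0 t=1
  p=0 q=1 r=0 s=0 t=1
Count: 5.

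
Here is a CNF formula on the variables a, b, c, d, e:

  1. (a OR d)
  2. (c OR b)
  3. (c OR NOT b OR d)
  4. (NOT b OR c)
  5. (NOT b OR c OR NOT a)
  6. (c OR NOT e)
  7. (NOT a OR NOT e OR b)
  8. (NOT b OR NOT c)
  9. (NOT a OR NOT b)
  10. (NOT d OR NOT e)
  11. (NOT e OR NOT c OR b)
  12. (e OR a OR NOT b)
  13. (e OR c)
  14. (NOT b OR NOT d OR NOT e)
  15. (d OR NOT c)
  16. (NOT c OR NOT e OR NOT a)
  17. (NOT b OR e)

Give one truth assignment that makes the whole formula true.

a=False, b=False, c=True, d=True, e=False

Check each clause:
  1. (d OR a) — d is true.
  2. (b OR c) — c is true.
  3. (d OR c OR NOT b) — c is true.
  4. (c OR NOT b) — c is true.
  5. (c OR NOT a OR NOT b) — c is true.
  6. (NOT e OR c) — c is true.
  7. (NOT e OR NOT a OR b) — NOT e is true.
  8. (NOT c OR NOT b) — NOT b is true.
  9. (NOT a OR NOT b) — NOT a is true.
  10. (NOT e OR NOT d) — NOT e is true.
  11. (NOT e OR NOT c OR b) — NOT e is true.
  12. (NOT b OR e OR a) — NOT b is true.
  13. (e OR c) — c is true.
  14. (NOT e OR NOT d OR NOT b) — NOT e is true.
  15. (d OR NOT c) — d is true.
  16. (NOT a OR NOT e OR NOT c) — NOT e is true.
  17. (NOT b OR e) — NOT b is true.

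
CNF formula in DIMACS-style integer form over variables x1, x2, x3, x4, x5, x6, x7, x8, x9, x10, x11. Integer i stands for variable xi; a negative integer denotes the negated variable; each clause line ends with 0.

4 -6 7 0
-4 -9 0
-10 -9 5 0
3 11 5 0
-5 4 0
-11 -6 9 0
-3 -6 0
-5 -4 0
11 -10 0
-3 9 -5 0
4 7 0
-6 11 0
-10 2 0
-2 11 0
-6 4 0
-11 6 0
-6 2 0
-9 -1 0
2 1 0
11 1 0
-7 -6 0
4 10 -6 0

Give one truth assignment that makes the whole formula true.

x1 = True  x2 = False  x3 = True  x4 = True  x5 = False  x6 = False  x7 = True  x8 = False  x9 = False  x10 = False  x11 = False

Branch on x1: take x1 = True.
  then x9 is forced to False.
The remaining clauses are satisfied by x2 = False, x3 = True, x4 = True, x5 = False, x6 = False, x7 = True, x8 = False, x10 = False, x11 = False.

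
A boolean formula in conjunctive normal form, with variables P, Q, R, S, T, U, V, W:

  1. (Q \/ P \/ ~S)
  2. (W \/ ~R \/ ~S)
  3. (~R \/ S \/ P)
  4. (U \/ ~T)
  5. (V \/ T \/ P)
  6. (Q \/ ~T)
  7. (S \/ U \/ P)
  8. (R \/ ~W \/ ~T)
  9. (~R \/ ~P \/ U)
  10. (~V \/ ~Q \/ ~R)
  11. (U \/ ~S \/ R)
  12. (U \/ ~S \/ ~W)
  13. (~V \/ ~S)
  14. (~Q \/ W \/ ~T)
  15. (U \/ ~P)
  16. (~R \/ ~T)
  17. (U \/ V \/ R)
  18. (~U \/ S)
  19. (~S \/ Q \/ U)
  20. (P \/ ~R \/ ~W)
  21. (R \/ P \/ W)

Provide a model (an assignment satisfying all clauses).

P = True, Q = False, R = True, S = True, T = False, U = True, V = False, W = True

Check each clause:
  1. (~S \/ P \/ Q) — P is true.
  2. (~R \/ ~S \/ W) — W is true.
  3. (~R \/ S \/ P) — P is true.
  4. (U \/ ~T) — ~T is true.
  5. (V \/ T \/ P) — P is true.
  6. (~T \/ Q) — ~T is true.
  7. (P \/ S \/ U) — P is true.
  8. (~T \/ R \/ ~W) — R is true.
  9. (~R \/ ~P \/ U) — U is true.
  10. (~R \/ ~V \/ ~Q) — ~V is true.
  11. (U \/ R \/ ~S) — R is true.
  12. (~S \/ ~W \/ U) — U is true.
  13. (~V \/ ~S) — ~V is true.
  14. (~Q \/ ~T \/ W) — W is true.
  15. (U \/ ~P) — U is true.
  16. (~T \/ ~R) — ~T is true.
  17. (V \/ R \/ U) — R is true.
  18. (S \/ ~U) — S is true.
  19. (U \/ ~S \/ Q) — U is true.
  20. (P \/ ~R \/ ~W) — P is true.
  21. (W \/ P \/ R) — W is true.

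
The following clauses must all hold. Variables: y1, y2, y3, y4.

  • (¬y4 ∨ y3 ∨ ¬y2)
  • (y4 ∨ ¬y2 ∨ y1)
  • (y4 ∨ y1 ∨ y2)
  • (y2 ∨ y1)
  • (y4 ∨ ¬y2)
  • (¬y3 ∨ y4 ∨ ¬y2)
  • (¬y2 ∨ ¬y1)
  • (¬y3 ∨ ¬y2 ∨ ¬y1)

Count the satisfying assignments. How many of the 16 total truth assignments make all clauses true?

The models are:
  y1=F y2=T y3=T y4=T
  y1=T y2=F y3=F y4=F
  y1=T y2=F y3=F y4=T
  y1=T y2=F y3=T y4=F
  y1=T y2=F y3=T y4=T
That's 5 in total.

5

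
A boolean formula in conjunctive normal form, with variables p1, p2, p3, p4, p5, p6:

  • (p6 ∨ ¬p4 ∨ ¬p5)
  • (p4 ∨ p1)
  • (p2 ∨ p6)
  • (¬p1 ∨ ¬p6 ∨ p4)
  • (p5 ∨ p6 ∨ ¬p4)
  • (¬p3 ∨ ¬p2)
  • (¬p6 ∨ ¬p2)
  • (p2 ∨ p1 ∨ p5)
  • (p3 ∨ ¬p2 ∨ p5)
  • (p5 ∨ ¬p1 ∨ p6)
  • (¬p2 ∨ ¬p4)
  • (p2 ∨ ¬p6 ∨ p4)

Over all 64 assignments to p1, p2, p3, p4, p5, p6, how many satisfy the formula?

7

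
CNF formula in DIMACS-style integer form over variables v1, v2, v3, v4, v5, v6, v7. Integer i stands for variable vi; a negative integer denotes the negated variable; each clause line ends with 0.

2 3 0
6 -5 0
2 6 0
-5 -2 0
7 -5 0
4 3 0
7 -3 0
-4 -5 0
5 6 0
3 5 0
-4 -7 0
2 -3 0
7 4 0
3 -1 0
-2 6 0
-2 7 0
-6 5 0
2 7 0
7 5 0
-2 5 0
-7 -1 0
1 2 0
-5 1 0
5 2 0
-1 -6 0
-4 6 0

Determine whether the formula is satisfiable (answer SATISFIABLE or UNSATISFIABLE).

UNSATISFIABLE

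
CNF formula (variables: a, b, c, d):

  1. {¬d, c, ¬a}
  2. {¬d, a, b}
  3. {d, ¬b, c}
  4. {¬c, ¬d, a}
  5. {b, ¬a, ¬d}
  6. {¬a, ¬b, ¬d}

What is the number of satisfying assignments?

Satisfying assignments:
  a=0 b=0 c=0 d=0
  a=0 b=0 c=1 d=0
  a=0 b=1 c=0 d=1
  a=0 b=1 c=1 d=0
  a=1 b=0 c=0 d=0
  a=1 b=0 c=1 d=0
  a=1 b=1 c=1 d=0
That's 7 in total.

7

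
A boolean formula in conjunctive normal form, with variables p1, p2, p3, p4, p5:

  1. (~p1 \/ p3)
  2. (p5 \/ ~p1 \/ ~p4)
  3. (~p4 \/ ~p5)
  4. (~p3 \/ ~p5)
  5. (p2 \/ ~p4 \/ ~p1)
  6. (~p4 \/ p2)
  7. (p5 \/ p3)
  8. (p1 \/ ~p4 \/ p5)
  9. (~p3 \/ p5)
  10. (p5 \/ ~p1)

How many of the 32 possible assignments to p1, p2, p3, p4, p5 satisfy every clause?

2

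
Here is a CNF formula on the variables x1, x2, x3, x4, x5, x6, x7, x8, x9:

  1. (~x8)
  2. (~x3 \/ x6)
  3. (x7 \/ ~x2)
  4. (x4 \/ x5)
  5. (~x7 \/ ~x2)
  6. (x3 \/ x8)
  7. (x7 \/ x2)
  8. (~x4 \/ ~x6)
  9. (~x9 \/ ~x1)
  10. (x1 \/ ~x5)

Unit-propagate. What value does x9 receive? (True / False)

False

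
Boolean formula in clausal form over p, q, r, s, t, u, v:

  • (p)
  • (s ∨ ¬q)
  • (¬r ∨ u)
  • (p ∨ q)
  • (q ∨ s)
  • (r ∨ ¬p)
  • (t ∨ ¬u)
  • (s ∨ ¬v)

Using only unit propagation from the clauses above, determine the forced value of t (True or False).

True

Unit clause (p) sets p = True.
(r ∨ ¬p): since p = True, the clause reduces to (r). r = True.
In (u ∨ ¬r), ¬r is now false; u must hold, so u = True.
(¬u ∨ t): since u = True, the clause reduces to (t). t = True.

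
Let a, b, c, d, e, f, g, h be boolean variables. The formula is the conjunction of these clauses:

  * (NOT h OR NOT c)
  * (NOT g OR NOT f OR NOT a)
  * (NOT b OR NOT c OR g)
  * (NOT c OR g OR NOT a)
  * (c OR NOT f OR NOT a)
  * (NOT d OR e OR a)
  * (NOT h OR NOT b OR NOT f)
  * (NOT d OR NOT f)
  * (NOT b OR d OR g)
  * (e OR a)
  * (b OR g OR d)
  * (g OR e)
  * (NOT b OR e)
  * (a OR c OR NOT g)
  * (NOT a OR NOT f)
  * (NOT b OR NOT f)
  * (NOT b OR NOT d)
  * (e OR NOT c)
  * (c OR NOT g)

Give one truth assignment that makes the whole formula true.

a=T  b=T  c=T  d=F  e=T  f=F  g=T  h=F

e occurs only positively in the remaining clauses — set e = True.
f occurs only negated in the remaining clauses — set f = False.
Try a = True.
For the remaining variables, b = True, c = True, d = False, g = True, h = False works.
Every clause has at least one true literal under this assignment.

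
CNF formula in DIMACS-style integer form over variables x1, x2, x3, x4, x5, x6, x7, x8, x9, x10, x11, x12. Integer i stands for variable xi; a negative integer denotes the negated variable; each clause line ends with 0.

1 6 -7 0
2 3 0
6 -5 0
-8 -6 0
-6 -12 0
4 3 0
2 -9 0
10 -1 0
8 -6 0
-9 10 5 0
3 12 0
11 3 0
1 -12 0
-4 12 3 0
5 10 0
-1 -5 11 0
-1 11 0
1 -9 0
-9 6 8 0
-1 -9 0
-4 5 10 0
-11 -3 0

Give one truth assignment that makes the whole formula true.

x1=False, x2=True, x3=True, x4=True, x5=False, x6=False, x7=False, x8=True, x9=False, x10=True, x11=False, x12=False

Check each clause:
  1. (x6 || !x7 || x1) — !x7 is true.
  2. (x3 || x2) — x2 is true.
  3. (!x5 || x6) — !x5 is true.
  4. (!x6 || !x8) — !x6 is true.
  5. (!x6 || !x12) — !x6 is true.
  6. (x3 || x4) — x3 is true.
  7. (!x9 || x2) — x2 is true.
  8. (x10 || !x1) — x10 is true.
  9. (!x6 || x8) — x8 is true.
  10. (x5 || !x9 || x10) — x10 is true.
  11. (x3 || x12) — x3 is true.
  12. (x11 || x3) — x3 is true.
  13. (x1 || !x12) — !x12 is true.
  14. (x12 || !x4 || x3) — x3 is true.
  15. (x10 || x5) — x10 is true.
  16. (!x1 || !x5 || x11) — !x1 is true.
  17. (!x1 || x11) — !x1 is true.
  18. (!x9 || x1) — !x9 is true.
  19. (x6 || x8 || !x9) — x8 is true.
  20. (!x1 || !x9) — !x1 is true.
  21. (x10 || !x4 || x5) — x10 is true.
  22. (!x3 || !x11) — !x11 is true.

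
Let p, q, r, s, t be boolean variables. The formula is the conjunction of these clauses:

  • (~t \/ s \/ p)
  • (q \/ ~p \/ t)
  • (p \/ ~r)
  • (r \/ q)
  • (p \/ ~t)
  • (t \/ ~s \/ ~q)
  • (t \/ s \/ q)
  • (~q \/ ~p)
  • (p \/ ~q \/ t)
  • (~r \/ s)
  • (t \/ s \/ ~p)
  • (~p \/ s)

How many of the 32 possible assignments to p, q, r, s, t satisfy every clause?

1

The models are:
  p=T q=F r=T s=T t=T
Count: 1.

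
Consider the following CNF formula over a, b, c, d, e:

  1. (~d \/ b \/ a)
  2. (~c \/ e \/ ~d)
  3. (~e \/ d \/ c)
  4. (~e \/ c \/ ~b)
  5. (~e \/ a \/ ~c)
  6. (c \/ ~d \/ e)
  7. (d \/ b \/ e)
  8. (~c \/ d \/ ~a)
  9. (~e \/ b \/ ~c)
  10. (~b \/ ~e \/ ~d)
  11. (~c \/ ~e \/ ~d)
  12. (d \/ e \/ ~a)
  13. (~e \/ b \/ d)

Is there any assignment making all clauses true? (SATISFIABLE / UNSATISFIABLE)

SATISFIABLE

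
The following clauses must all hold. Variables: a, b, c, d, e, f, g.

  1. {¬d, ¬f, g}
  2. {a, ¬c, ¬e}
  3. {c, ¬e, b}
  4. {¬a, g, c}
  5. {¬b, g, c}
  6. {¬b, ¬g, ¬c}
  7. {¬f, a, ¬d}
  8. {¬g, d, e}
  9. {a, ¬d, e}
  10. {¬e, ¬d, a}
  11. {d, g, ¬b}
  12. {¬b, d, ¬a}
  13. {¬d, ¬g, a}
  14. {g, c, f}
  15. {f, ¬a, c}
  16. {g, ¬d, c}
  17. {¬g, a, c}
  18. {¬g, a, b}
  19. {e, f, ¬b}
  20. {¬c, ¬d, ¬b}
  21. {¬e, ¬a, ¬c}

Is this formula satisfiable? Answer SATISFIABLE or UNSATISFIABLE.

Set a = True and propagate.
Set b = False and propagate.
Try c = True.
  then e is forced to False.
For the remaining variables, d = False, f = False, g = False works.
So a = T, b = F, c = T, d = F, e = F, f = F, g = F is a satisfying assignment.

SATISFIABLE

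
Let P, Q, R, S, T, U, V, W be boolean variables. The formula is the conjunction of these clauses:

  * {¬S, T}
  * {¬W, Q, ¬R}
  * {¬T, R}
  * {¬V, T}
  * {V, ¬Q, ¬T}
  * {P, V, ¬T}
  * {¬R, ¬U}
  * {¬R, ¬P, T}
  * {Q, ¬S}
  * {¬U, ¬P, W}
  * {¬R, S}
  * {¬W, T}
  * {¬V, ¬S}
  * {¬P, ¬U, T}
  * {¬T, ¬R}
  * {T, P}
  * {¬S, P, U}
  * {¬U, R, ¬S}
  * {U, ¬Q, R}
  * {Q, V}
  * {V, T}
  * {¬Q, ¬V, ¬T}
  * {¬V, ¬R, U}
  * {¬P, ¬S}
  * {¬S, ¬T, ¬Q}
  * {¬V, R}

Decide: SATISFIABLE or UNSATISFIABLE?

UNSATISFIABLE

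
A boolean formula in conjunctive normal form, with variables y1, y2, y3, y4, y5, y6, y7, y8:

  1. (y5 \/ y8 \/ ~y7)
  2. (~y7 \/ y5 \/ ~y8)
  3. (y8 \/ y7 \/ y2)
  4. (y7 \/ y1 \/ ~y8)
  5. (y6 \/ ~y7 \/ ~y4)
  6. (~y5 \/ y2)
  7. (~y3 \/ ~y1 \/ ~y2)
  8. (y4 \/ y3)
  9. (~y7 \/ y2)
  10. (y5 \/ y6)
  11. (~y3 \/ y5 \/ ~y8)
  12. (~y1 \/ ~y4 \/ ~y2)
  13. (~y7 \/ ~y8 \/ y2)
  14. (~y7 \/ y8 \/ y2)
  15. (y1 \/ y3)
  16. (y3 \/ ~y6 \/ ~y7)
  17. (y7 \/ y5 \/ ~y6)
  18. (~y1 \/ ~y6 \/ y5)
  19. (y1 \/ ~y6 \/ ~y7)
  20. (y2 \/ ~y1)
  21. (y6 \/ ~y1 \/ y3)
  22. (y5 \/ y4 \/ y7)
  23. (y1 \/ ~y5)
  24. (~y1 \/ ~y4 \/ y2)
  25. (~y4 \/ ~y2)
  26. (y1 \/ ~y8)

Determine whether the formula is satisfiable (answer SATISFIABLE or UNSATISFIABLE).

UNSATISFIABLE

y7 = True:
  propagation gives y2=True, y4=False, y3=True, y1=False; an empty clause results — contradiction.
y7 = False:
  y1 = True:
    propagation gives y2=True, y3=False, y4=True; an empty clause results — contradiction.
  y1 = False:
    propagation gives y8=False, y2=True, y3=True, y5=False; an empty clause results — contradiction.
Every branch closes, so no satisfying assignment exists.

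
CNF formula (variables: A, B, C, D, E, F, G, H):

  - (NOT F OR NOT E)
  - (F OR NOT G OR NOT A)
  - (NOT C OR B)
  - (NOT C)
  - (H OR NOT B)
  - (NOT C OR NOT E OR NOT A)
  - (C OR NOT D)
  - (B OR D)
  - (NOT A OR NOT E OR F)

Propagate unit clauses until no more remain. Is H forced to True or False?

(NOT C) stands alone — C = False.
From (C OR NOT D) and C = False: D = False.
(D OR B): since D = False, the clause reduces to (B). B = True.
(H OR NOT B): since B = True, the clause reduces to (H). H = True.

True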